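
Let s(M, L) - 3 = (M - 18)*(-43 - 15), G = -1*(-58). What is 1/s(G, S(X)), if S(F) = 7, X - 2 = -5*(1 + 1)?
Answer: -1/2317 ≈ -0.00043159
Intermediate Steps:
X = -8 (X = 2 - 5*(1 + 1) = 2 - 5*2 = 2 - 10 = -8)
G = 58
s(M, L) = 1047 - 58*M (s(M, L) = 3 + (M - 18)*(-43 - 15) = 3 + (-18 + M)*(-58) = 3 + (1044 - 58*M) = 1047 - 58*M)
1/s(G, S(X)) = 1/(1047 - 58*58) = 1/(1047 - 3364) = 1/(-2317) = -1/2317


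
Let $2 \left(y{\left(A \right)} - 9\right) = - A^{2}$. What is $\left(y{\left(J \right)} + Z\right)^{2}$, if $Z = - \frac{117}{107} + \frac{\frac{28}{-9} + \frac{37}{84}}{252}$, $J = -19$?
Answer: $\frac{1375535207506001161}{46171046525184} \approx 29792.0$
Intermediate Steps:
$y{\left(A \right)} = 9 - \frac{A^{2}}{2}$ ($y{\left(A \right)} = 9 + \frac{\left(-1\right) A^{2}}{2} = 9 - \frac{A^{2}}{2}$)
$Z = - \frac{7501979}{6794928}$ ($Z = \left(-117\right) \frac{1}{107} + \left(28 \left(- \frac{1}{9}\right) + 37 \cdot \frac{1}{84}\right) \frac{1}{252} = - \frac{117}{107} + \left(- \frac{28}{9} + \frac{37}{84}\right) \frac{1}{252} = - \frac{117}{107} - \frac{673}{63504} = - \frac{7501979}{6794928} \approx -1.1041$)
$\left(y{\left(J \right)} + Z\right)^{2} = \left(\left(9 - \frac{\left(-19\right)^{2}}{2}\right) - \frac{7501979}{6794928}\right)^{2} = \left(\left(9 - \frac{361}{2}\right) - \frac{7501979}{6794928}\right)^{2} = \left(- \frac{343}{2} - \frac{7501979}{6794928}\right)^{2} = \left(- \frac{1172832131}{6794928}\right)^{2} = \frac{1375535207506001161}{46171046525184}$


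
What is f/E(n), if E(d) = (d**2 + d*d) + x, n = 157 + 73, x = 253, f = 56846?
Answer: 56846/106053 ≈ 0.53601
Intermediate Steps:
n = 230
E(d) = 253 + 2*d**2 (E(d) = (d**2 + d*d) + 253 = (d**2 + d**2) + 253 = 2*d**2 + 253 = 253 + 2*d**2)
f/E(n) = 56846/(253 + 2*230**2) = 56846/(253 + 2*52900) = 56846/(253 + 105800) = 56846/106053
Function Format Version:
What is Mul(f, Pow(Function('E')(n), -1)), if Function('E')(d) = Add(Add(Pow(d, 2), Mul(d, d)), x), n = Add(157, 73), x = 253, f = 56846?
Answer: Rational(56846, 106053) ≈ 0.53601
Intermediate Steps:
n = 230
Function('E')(d) = Add(253, Mul(2, Pow(d, 2))) (Function('E')(d) = Add(Add(Pow(d, 2), Mul(d, d)), 253) = Add(Add(Pow(d, 2), Pow(d, 2)), 253) = Add(Mul(2, Pow(d, 2)), 253) = Add(253, Mul(2, Pow(d, 2))))
Mul(f, Pow(Function('E')(n), -1)) = Mul(56846, Pow(Add(253, Mul(2, Pow(230, 2))), -1)) = Mul(56846, Pow(Add(253, Mul(2, 52900)), -1)) = Mul(56846, Pow(Add(253, 105800), -1)) = Mul(56846, Pow(106053, -1)) = Mul(56846, Rational(1, 106053)) = Rational(56846, 106053)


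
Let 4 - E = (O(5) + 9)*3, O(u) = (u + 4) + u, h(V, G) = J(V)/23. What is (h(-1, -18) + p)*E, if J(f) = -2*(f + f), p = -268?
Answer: 400400/23 ≈ 17409.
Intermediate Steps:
J(f) = -4*f
h(V, G) = -4*V/23
O(u) = 4 + 2*u (O(u) = (4 + u) + u = 4 + 2*u)
E = -65 (E = 4 - ((4 + 2*5) + 9)*3 = 4 - ((4 + 10) + 9)*3 = 4 - (14 + 9)*3 = 4 - 23*3 = 4 - 1*69 = 4 - 69 = -65)
(h(-1, -18) + p)*E = (-4/23*(-1) - 268)*(-65) = (4/23 - 268)*(-65) = -6160/23*(-65) = 400400/23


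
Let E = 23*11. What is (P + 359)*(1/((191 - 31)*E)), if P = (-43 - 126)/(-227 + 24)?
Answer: 36523/4108720 ≈ 0.0088891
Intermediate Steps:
E = 253
P = 169/203 (P = -169/(-203) = -169*(-1/203) = 169/203 ≈ 0.83251)
(P + 359)*(1/((191 - 31)*E)) = (169/203 + 359)*(1/((191 - 31)*253)) = 73046*((1/253)/160)/203 = 73046*((1/160)*(1/253))/203 = (73046/203)*(1/40480) = 36523/4108720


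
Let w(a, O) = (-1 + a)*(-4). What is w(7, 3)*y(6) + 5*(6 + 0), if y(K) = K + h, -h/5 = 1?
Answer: 6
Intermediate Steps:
h = -5 (h = -5*1 = -5)
w(a, O) = 4 - 4*a
y(K) = -5 + K (y(K) = K - 5 = -5 + K)
w(7, 3)*y(6) + 5*(6 + 0) = (4 - 4*7)*(-5 + 6) + 5*(6 + 0) = (4 - 28)*1 + 5*6 = -24*1 + 30 = -24 + 30 = 6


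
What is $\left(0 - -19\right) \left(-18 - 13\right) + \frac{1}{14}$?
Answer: $- \frac{8245}{14} \approx -588.93$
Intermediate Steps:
$\left(0 - -19\right) \left(-18 - 13\right) + \frac{1}{14} = \left(0 + 19\right) \left(-31\right) + \frac{1}{14} = 19 \left(-31\right) + \frac{1}{14} = -589 + \frac{1}{14} = - \frac{8245}{14}$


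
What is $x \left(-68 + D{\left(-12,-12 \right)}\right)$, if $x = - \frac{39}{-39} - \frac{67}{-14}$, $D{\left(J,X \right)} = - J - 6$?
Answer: $- \frac{2511}{7} \approx -358.71$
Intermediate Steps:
$D{\left(J,X \right)} = -6 - J$
$x = \frac{81}{14}$ ($x = \left(-39\right) \left(- \frac{1}{39}\right) - - \frac{67}{14} = 1 + \frac{67}{14} = \frac{81}{14} \approx 5.7857$)
$x \left(-68 + D{\left(-12,-12 \right)}\right) = \frac{81 \left(-68 - -6\right)}{14} = \frac{81 \left(-68 + \left(-6 + 12\right)\right)}{14} = \frac{81 \left(-68 + 6\right)}{14} = \frac{81}{14} \left(-62\right) = - \frac{2511}{7}$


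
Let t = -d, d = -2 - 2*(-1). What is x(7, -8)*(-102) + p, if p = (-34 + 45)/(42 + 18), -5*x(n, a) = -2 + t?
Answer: -2437/60 ≈ -40.617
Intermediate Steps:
d = 0 (d = -2 + 2 = 0)
t = 0 (t = -1*0 = 0)
x(n, a) = 2/5 (x(n, a) = -(-2 + 0)/5 = -1/5*(-2) = 2/5)
p = 11/60 ≈ 0.18333
x(7, -8)*(-102) + p = (2/5)*(-102) + 11/60 = -204/5 + 11/60 = -2437/60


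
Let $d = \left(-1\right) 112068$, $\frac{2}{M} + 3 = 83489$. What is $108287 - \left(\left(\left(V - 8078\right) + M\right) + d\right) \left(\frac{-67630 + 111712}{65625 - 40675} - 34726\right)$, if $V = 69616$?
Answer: $- \frac{913648973619264826}{520743925} \approx -1.7545 \cdot 10^{9}$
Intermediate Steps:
$M = \frac{1}{41743}$ ($M = \frac{2}{-3 + 83489} = \frac{2}{83486} = 2 \cdot \frac{1}{83486} = \frac{1}{41743} \approx 2.3956 \cdot 10^{-5}$)
$d = -112068$
$108287 - \left(\left(\left(V - 8078\right) + M\right) + d\right) \left(\frac{-67630 + 111712}{65625 - 40675} - 34726\right) = 108287 - \left(\left(\left(69616 - 8078\right) + \frac{1}{41743}\right) - 112068\right) \left(\frac{-67630 + 111712}{65625 - 40675} - 34726\right) = 108287 - \left(\left(61538 + \frac{1}{41743}\right) - 112068\right) \left(\frac{44082}{24950} - 34726\right) = 108287 - \left(\frac{2568780735}{41743} - 112068\right) \left(44082 \cdot \frac{1}{24950} - 34726\right) = 108287 - - \frac{2109273789 \left(\frac{22041}{12475} - 34726\right)}{41743} = 108287 - \left(- \frac{2109273789}{41743}\right) \left(- \frac{433184809}{12475}\right) = 108287 - \frac{913705363416671301}{520743925} = - \frac{913648973619264826}{520743925}$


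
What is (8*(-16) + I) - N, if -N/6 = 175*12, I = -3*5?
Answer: 12457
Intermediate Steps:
I = -15
N = -12600 (N = -1050*12 = -6*2100 = -12600)
(8*(-16) + I) - N = (8*(-16) - 15) - 1*(-12600) = (-128 - 15) + 12600 = -143 + 12600 = 12457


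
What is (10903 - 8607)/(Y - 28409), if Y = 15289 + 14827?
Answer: 2296/1707 ≈ 1.3450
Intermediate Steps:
Y = 30116
(10903 - 8607)/(Y - 28409) = (10903 - 8607)/(30116 - 28409) = 2296/1707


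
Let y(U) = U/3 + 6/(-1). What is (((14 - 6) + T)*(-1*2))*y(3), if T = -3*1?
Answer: 50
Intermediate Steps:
T = -3
y(U) = -6 + U/3 (y(U) = U*(⅓) + 6*(-1) = U/3 - 6 = -6 + U/3)
(((14 - 6) + T)*(-1*2))*y(3) = (((14 - 6) - 3)*(-1*2))*(-6 + (⅓)*3) = ((8 - 3)*(-2))*(-6 + 1) = (5*(-2))*(-5) = -10*(-5) = 50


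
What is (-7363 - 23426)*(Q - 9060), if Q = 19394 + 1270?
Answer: -357275556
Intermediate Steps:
Q = 20664
(-7363 - 23426)*(Q - 9060) = (-7363 - 23426)*(20664 - 9060) = -30789*11604 = -357275556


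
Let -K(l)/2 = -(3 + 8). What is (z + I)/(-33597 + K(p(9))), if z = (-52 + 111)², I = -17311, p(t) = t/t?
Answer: 2766/6715 ≈ 0.41191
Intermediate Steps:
p(t) = 1
z = 3481 (z = 59² = 3481)
K(l) = 22 (K(l) = -(-2)*(3 + 8) = -(-2)*11 = -2*(-11) = 22)
(z + I)/(-33597 + K(p(9))) = (3481 - 17311)/(-33597 + 22) = -13830/(-33575) = -13830*(-1/33575) = 2766/6715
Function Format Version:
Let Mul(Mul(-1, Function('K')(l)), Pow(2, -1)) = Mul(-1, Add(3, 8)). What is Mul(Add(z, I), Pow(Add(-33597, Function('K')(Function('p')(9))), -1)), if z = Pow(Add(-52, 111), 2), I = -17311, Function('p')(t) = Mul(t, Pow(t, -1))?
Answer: Rational(2766, 6715) ≈ 0.41191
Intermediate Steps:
Function('p')(t) = 1
z = 3481 (z = Pow(59, 2) = 3481)
Function('K')(l) = 22 (Function('K')(l) = Mul(-2, Mul(-1, Add(3, 8))) = Mul(-2, Mul(-1, 11)) = Mul(-2, -11) = 22)
Mul(Add(z, I), Pow(Add(-33597, Function('K')(Function('p')(9))), -1)) = Mul(Add(3481, -17311), Pow(Add(-33597, 22), -1)) = Mul(-13830, Pow(-33575, -1)) = Mul(-13830, Rational(-1, 33575)) = Rational(2766, 6715)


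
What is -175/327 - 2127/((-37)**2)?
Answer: -935104/447663 ≈ -2.0889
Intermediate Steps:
-175/327 - 2127/((-37)**2) = -175*1/327 - 2127/1369 = -175/327 - 2127*1/1369 = -175/327 - 2127/1369 = -935104/447663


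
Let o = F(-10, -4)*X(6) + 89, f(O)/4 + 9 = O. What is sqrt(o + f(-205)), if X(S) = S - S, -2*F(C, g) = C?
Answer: I*sqrt(767) ≈ 27.695*I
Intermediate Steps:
F(C, g) = -C/2
X(S) = 0
f(O) = -36 + 4*O
o = 89 (o = -1/2*(-10)*0 + 89 = 5*0 + 89 = 0 + 89 = 89)
sqrt(o + f(-205)) = sqrt(89 + (-36 + 4*(-205))) = sqrt(89 + (-36 - 820)) = sqrt(89 - 856) = sqrt(-767) = I*sqrt(767)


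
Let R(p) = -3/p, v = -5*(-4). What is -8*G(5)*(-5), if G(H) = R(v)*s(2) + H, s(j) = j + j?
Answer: 176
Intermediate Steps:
s(j) = 2*j
v = 20
G(H) = -3/5 + H (G(H) = (-3/20)*(2*2) + H = -3*1/20*4 + H = -3/20*4 + H = -3/5 + H)
-8*G(5)*(-5) = -8*(-3/5 + 5)*(-5) = -8*22/5*(-5) = -176/5*(-5) = 176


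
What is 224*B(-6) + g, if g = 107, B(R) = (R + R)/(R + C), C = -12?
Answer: 769/3 ≈ 256.33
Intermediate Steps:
B(R) = 2*R/(-12 + R) (B(R) = (R + R)/(R - 12) = (2*R)/(-12 + R) = 2*R/(-12 + R))
224*B(-6) + g = 224*(2*(-6)/(-12 - 6)) + 107 = 224*(2*(-6)/(-18)) + 107 = 224*(2*(-6)*(-1/18)) + 107 = 224*(2/3) + 107 = 448/3 + 107 = 769/3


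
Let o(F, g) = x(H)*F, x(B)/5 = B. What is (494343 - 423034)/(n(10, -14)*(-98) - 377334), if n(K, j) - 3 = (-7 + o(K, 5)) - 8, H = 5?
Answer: -71309/400658 ≈ -0.17798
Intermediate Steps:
x(B) = 5*B
o(F, g) = 25*F (o(F, g) = (5*5)*F = 25*F)
n(K, j) = -12 + 25*K (n(K, j) = 3 + ((-7 + 25*K) - 8) = 3 + (-15 + 25*K) = -12 + 25*K)
(494343 - 423034)/(n(10, -14)*(-98) - 377334) = (494343 - 423034)/((-12 + 25*10)*(-98) - 377334) = 71309/((-12 + 250)*(-98) - 377334) = 71309/(238*(-98) - 377334) = 71309/(-23324 - 377334) = 71309/(-400658) = 71309*(-1/400658) = -71309/400658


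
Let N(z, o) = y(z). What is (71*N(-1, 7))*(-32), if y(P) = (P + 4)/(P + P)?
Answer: 3408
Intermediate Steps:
y(P) = (4 + P)/(2*P) (y(P) = (4 + P)/((2*P)) = (4 + P)*(1/(2*P)) = (4 + P)/(2*P))
N(z, o) = (4 + z)/(2*z)
(71*N(-1, 7))*(-32) = (71*((½)*(4 - 1)/(-1)))*(-32) = (71*((½)*(-1)*3))*(-32) = (71*(-3/2))*(-32) = -213/2*(-32) = 3408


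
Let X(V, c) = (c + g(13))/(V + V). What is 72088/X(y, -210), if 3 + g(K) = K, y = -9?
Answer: 162198/25 ≈ 6487.9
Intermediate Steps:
g(K) = -3 + K
X(V, c) = (10 + c)/(2*V) (X(V, c) = (c + (-3 + 13))/(V + V) = (c + 10)/((2*V)) = (10 + c)*(1/(2*V)) = (10 + c)/(2*V))
72088/X(y, -210) = 72088/(((½)*(10 - 210)/(-9))) = 72088/(((½)*(-⅑)*(-200))) = 72088/(100/9) = 72088*(9/100) = 162198/25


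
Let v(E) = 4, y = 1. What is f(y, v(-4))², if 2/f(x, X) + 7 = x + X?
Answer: 1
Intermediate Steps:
f(x, X) = 2/(-7 + X + x) (f(x, X) = 2/(-7 + (x + X)) = 2/(-7 + (X + x)) = 2/(-7 + X + x))
f(y, v(-4))² = (2/(-7 + 4 + 1))² = (2/(-2))² = (2*(-½))² = (-1)² = 1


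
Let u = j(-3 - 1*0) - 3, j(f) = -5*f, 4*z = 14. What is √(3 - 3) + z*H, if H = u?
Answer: 42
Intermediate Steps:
z = 7/2 (z = (¼)*14 = 7/2 ≈ 3.5000)
u = 12 (u = -5*(-3 - 1*0) - 3 = -5*(-3 + 0) - 3 = -5*(-3) - 3 = 15 - 3 = 12)
H = 12
√(3 - 3) + z*H = √(3 - 3) + (7/2)*12 = √0 + 42 = 0 + 42 = 42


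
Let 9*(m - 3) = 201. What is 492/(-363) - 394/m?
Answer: -77743/4598 ≈ -16.908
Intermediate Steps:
m = 76/3 (m = 3 + (⅑)*201 = 3 + 67/3 = 76/3 ≈ 25.333)
492/(-363) - 394/m = 492/(-363) - 394/76/3 = 492*(-1/363) - 394*3/76 = -164/121 - 591/38 = -77743/4598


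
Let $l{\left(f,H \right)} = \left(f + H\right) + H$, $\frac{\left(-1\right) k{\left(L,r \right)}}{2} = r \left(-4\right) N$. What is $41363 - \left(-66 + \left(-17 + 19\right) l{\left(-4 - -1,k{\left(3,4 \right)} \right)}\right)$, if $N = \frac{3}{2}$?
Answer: $41243$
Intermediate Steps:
$N = \frac{3}{2}$ ($N = 3 \cdot \frac{1}{2} = \frac{3}{2} \approx 1.5$)
$k{\left(L,r \right)} = 12 r$ ($k{\left(L,r \right)} = - 2 r \left(-4\right) \frac{3}{2} = - 2 - 4 r \frac{3}{2} = - 2 \left(- 6 r\right) = 12 r$)
$l{\left(f,H \right)} = f + 2 H$ ($l{\left(f,H \right)} = \left(H + f\right) + H = f + 2 H$)
$41363 - \left(-66 + \left(-17 + 19\right) l{\left(-4 - -1,k{\left(3,4 \right)} \right)}\right) = 41363 - \left(-66 + \left(-17 + 19\right) \left(\left(-4 - -1\right) + 2 \cdot 12 \cdot 4\right)\right) = 41363 - \left(-66 + 2 \left(\left(-4 + 1\right) + 2 \cdot 48\right)\right) = 41363 - \left(-66 + 2 \left(-3 + 96\right)\right) = 41363 - \left(-66 + 2 \cdot 93\right) = 41363 - \left(-66 + 186\right) = 41363 - 120 = 41243$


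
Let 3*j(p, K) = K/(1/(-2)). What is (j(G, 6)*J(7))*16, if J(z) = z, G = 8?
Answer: -448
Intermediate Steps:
j(p, K) = -2*K/3 (j(p, K) = (K/(1/(-2)))/3 = (K/(-½))/3 = (K*(-2))/3 = (-2*K)/3 = -2*K/3)
(j(G, 6)*J(7))*16 = (-⅔*6*7)*16 = -4*7*16 = -28*16 = -448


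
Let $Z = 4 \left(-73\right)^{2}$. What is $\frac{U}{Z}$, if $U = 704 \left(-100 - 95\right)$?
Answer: $- \frac{34320}{5329} \approx -6.4402$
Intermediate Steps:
$U = -137280$ ($U = 704 \left(-195\right) = -137280$)
$Z = 21316$ ($Z = 4 \cdot 5329 = 21316$)
$\frac{U}{Z} = - \frac{137280}{21316} = \left(-137280\right) \frac{1}{21316} = - \frac{34320}{5329}$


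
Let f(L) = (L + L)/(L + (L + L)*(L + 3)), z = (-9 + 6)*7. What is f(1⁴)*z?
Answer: -14/3 ≈ -4.6667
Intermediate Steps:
z = -21 (z = -3*7 = -21)
f(L) = 2*L/(L + 2*L*(3 + L)) (f(L) = (2*L)/(L + (2*L)*(3 + L)) = (2*L)/(L + 2*L*(3 + L)) = 2*L/(L + 2*L*(3 + L)))
f(1⁴)*z = (2/(7 + 2*1⁴))*(-21) = (2/(7 + 2*1))*(-21) = (2/(7 + 2))*(-21) = (2/9)*(-21) = -14/3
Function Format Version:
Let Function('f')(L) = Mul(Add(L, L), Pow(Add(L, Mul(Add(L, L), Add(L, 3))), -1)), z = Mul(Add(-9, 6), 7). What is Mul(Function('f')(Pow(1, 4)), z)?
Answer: Rational(-14, 3) ≈ -4.6667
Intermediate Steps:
z = -21 (z = Mul(-3, 7) = -21)
Function('f')(L) = Mul(2, L, Pow(Add(L, Mul(2, L, Add(3, L))), -1)) (Function('f')(L) = Mul(Mul(2, L), Pow(Add(L, Mul(Mul(2, L), Add(3, L))), -1)) = Mul(Mul(2, L), Pow(Add(L, Mul(2, L, Add(3, L))), -1)) = Mul(2, L, Pow(Add(L, Mul(2, L, Add(3, L))), -1)))
Mul(Function('f')(Pow(1, 4)), z) = Mul(Mul(2, Pow(Add(7, Mul(2, Pow(1, 4))), -1)), -21) = Mul(Mul(2, Pow(Add(7, Mul(2, 1)), -1)), -21) = Mul(Mul(2, Pow(Add(7, 2), -1)), -21) = Mul(Mul(2, Pow(9, -1)), -21) = Mul(Mul(2, Rational(1, 9)), -21) = Mul(Rational(2, 9), -21) = Rational(-14, 3)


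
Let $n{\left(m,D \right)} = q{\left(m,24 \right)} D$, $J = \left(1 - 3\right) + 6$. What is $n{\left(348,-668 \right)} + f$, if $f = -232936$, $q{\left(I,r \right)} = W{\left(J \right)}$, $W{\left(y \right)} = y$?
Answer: $-235608$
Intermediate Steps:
$J = 4$ ($J = -2 + 6 = 4$)
$q{\left(I,r \right)} = 4$
$n{\left(m,D \right)} = 4 D$
$n{\left(348,-668 \right)} + f = 4 \left(-668\right) - 232936 = -2672 - 232936 = -235608$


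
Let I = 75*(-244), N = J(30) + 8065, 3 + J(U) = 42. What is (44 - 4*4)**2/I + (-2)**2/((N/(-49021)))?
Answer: -224668171/9268950 ≈ -24.239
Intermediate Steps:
J(U) = 39 (J(U) = -3 + 42 = 39)
N = 8104 (N = 39 + 8065 = 8104)
I = -18300
(44 - 4*4)**2/I + (-2)**2/((N/(-49021))) = (44 - 4*4)**2/(-18300) + (-2)**2/((8104/(-49021))) = (44 - 16)**2*(-1/18300) + 4/((8104*(-1/49021))) = 28**2*(-1/18300) + 4/(-8104/49021) = 784*(-1/18300) + 4*(-49021/8104) = -196/4575 - 49021/2026 = -224668171/9268950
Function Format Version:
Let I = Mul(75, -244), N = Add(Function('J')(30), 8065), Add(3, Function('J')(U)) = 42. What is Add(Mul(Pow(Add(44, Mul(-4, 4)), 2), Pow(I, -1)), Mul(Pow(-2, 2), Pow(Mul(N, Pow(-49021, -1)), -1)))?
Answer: Rational(-224668171, 9268950) ≈ -24.239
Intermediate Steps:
Function('J')(U) = 39 (Function('J')(U) = Add(-3, 42) = 39)
N = 8104 (N = Add(39, 8065) = 8104)
I = -18300
Add(Mul(Pow(Add(44, Mul(-4, 4)), 2), Pow(I, -1)), Mul(Pow(-2, 2), Pow(Mul(N, Pow(-49021, -1)), -1))) = Add(Mul(Pow(Add(44, Mul(-4, 4)), 2), Pow(-18300, -1)), Mul(Pow(-2, 2), Pow(Mul(8104, Pow(-49021, -1)), -1))) = Add(Mul(Pow(Add(44, -16), 2), Rational(-1, 18300)), Mul(4, Pow(Mul(8104, Rational(-1, 49021)), -1))) = Add(Mul(Pow(28, 2), Rational(-1, 18300)), Mul(4, Pow(Rational(-8104, 49021), -1))) = Add(Mul(784, Rational(-1, 18300)), Mul(4, Rational(-49021, 8104))) = Add(Rational(-196, 4575), Rational(-49021, 2026)) = Rational(-224668171, 9268950)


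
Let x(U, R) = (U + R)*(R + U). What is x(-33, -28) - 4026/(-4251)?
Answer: 5273999/1417 ≈ 3721.9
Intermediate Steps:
x(U, R) = (R + U)**2 (x(U, R) = (R + U)*(R + U) = (R + U)**2)
x(-33, -28) - 4026/(-4251) = (-28 - 33)**2 - 4026/(-4251) = (-61)**2 - 4026*(-1)/4251 = 3721 - 1*(-1342/1417) = 3721 + 1342/1417 = 5273999/1417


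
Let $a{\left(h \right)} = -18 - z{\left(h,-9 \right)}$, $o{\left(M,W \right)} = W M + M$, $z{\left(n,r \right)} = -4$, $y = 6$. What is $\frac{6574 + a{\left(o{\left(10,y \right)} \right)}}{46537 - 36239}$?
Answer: $\frac{3280}{5149} \approx 0.63702$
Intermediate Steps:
$o{\left(M,W \right)} = M + M W$ ($o{\left(M,W \right)} = M W + M = M + M W$)
$a{\left(h \right)} = -14$ ($a{\left(h \right)} = -18 - -4 = -18 + 4 = -14$)
$\frac{6574 + a{\left(o{\left(10,y \right)} \right)}}{46537 - 36239} = \frac{6574 - 14}{46537 - 36239} = \frac{6560}{10298} = 6560 \cdot \frac{1}{10298} = \frac{3280}{5149}$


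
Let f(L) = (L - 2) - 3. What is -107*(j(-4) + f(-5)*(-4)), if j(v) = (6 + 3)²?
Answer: -12947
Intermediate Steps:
j(v) = 81 (j(v) = 9² = 81)
f(L) = -5 + L (f(L) = (-2 + L) - 3 = -5 + L)
-107*(j(-4) + f(-5)*(-4)) = -107*(81 + (-5 - 5)*(-4)) = -107*(81 - 10*(-4)) = -107*(81 + 40) = -107*121 = -12947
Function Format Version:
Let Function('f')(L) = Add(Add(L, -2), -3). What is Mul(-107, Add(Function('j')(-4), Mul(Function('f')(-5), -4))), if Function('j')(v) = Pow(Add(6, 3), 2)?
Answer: -12947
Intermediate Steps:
Function('j')(v) = 81 (Function('j')(v) = Pow(9, 2) = 81)
Function('f')(L) = Add(-5, L) (Function('f')(L) = Add(Add(-2, L), -3) = Add(-5, L))
Mul(-107, Add(Function('j')(-4), Mul(Function('f')(-5), -4))) = Mul(-107, Add(81, Mul(Add(-5, -5), -4))) = Mul(-107, Add(81, Mul(-10, -4))) = Mul(-107, Add(81, 40)) = Mul(-107, 121) = -12947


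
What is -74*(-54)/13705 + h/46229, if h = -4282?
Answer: 126046274/633568445 ≈ 0.19895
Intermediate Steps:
-74*(-54)/13705 + h/46229 = -74*(-54)/13705 - 4282/46229 = 3996*(1/13705) - 4282*1/46229 = 3996/13705 - 4282/46229 = 126046274/633568445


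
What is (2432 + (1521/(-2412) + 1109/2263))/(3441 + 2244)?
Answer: 491627951/1149287180 ≈ 0.42777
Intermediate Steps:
(2432 + (1521/(-2412) + 1109/2263))/(3441 + 2244) = (2432 + (1521*(-1/2412) + 1109*(1/2263)))/5685 = (2432 + (-169/268 + 1109/2263))*(1/5685) = (2432 - 85235/606484)*(1/5685) = (1474883853/606484)*(1/5685) = 491627951/1149287180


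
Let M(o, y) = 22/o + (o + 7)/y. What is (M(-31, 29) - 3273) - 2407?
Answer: -5107702/899 ≈ -5681.5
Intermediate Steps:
M(o, y) = 22/o + (7 + o)/y
(M(-31, 29) - 3273) - 2407 = ((7/29 + 22/(-31) - 31/29) - 3273) - 2407 = ((7*(1/29) + 22*(-1/31) - 31*1/29) - 3273) - 2407 = ((7/29 - 22/31 - 31/29) - 3273) - 2407 = (-1382/899 - 3273) - 2407 = -2943809/899 - 2407 = -5107702/899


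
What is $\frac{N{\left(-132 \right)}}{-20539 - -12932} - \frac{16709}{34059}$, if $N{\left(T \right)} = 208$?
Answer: $- \frac{134189635}{259086813} \approx -0.51793$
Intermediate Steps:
$\frac{N{\left(-132 \right)}}{-20539 - -12932} - \frac{16709}{34059} = \frac{208}{-20539 - -12932} - \frac{16709}{34059} = \frac{208}{-20539 + 12932} - \frac{16709}{34059} = \frac{208}{-7607} - \frac{16709}{34059} = 208 \left(- \frac{1}{7607}\right) - \frac{16709}{34059} = - \frac{208}{7607} - \frac{16709}{34059} = - \frac{134189635}{259086813}$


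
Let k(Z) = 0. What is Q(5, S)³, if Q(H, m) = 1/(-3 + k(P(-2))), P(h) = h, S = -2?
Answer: -1/27 ≈ -0.037037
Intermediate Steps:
Q(H, m) = -⅓ (Q(H, m) = 1/(-3 + 0) = 1/(-3) = -⅓)
Q(5, S)³ = (-⅓)³ = -1/27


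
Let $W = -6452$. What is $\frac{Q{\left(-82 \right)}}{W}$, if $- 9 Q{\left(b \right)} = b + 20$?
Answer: $- \frac{31}{29034} \approx -0.0010677$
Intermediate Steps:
$Q{\left(b \right)} = - \frac{20}{9} - \frac{b}{9}$ ($Q{\left(b \right)} = - \frac{b + 20}{9} = - \frac{20 + b}{9} = - \frac{20}{9} - \frac{b}{9}$)
$\frac{Q{\left(-82 \right)}}{W} = \frac{- \frac{20}{9} - - \frac{82}{9}}{-6452} = \left(- \frac{20}{9} + \frac{82}{9}\right) \left(- \frac{1}{6452}\right) = \frac{62}{9} \left(- \frac{1}{6452}\right) = - \frac{31}{29034}$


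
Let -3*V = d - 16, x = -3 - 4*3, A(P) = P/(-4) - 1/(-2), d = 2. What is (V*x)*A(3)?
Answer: 35/2 ≈ 17.500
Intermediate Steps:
A(P) = ½ - P/4 (A(P) = P*(-¼) - 1*(-½) = -P/4 + ½ = ½ - P/4)
x = -15 (x = -3 - 12 = -15)
V = 14/3 (V = -(2 - 16)/3 = -⅓*(-14) = 14/3 ≈ 4.6667)
(V*x)*A(3) = ((14/3)*(-15))*(½ - ¼*3) = -70*(½ - ¾) = -70*(-¼) = 35/2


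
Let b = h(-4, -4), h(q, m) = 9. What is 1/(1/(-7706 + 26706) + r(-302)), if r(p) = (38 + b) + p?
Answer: -19000/4844999 ≈ -0.0039216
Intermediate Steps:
b = 9
r(p) = 47 + p (r(p) = (38 + 9) + p = 47 + p)
1/(1/(-7706 + 26706) + r(-302)) = 1/(1/(-7706 + 26706) + (47 - 302)) = 1/(1/19000 - 255) = 1/(-4844999/19000) = -19000/4844999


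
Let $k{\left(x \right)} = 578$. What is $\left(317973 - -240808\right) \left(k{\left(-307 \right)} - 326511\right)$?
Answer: $-182125167673$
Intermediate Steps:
$\left(317973 - -240808\right) \left(k{\left(-307 \right)} - 326511\right) = \left(317973 - -240808\right) \left(578 - 326511\right) = \left(317973 + 240808\right) \left(-325933\right) = 558781 \left(-325933\right) = -182125167673$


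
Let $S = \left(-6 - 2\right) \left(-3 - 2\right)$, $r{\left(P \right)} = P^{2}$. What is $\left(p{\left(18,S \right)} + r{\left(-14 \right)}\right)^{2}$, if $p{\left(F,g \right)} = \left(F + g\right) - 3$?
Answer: $63001$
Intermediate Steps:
$S = 40$ ($S = \left(-8\right) \left(-5\right) = 40$)
$p{\left(F,g \right)} = -3 + F + g$
$\left(p{\left(18,S \right)} + r{\left(-14 \right)}\right)^{2} = \left(\left(-3 + 18 + 40\right) + \left(-14\right)^{2}\right)^{2} = \left(55 + 196\right)^{2} = 251^{2} = 63001$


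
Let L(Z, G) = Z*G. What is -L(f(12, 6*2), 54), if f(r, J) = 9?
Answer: -486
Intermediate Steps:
L(Z, G) = G*Z
-L(f(12, 6*2), 54) = -54*9 = -1*486 = -486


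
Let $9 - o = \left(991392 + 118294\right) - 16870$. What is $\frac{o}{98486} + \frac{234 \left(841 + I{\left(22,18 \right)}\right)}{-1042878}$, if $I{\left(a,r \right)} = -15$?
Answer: $- \frac{193116691095}{17118147118} \approx -11.281$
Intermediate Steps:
$o = -1092807$ ($o = 9 - \left(\left(991392 + 118294\right) - 16870\right) = 9 - \left(1109686 - 16870\right) = 9 - 1092816 = -1092807$)
$\frac{o}{98486} + \frac{234 \left(841 + I{\left(22,18 \right)}\right)}{-1042878} = - \frac{1092807}{98486} + \frac{234 \left(841 - 15\right)}{-1042878} = \left(-1092807\right) \frac{1}{98486} + 234 \cdot 826 \left(- \frac{1}{1042878}\right) = - \frac{1092807}{98486} + 193284 \left(- \frac{1}{1042878}\right) = - \frac{1092807}{98486} - \frac{32214}{173813} = - \frac{193116691095}{17118147118}$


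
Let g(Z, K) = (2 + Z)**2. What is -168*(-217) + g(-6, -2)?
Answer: 36472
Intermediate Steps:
-168*(-217) + g(-6, -2) = -168*(-217) + (2 - 6)**2 = 36456 + (-4)**2 = 36456 + 16 = 36472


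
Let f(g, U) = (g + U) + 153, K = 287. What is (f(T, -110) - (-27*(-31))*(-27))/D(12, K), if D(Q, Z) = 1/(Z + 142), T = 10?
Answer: 9717708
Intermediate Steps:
D(Q, Z) = 1/(142 + Z)
f(g, U) = 153 + U + g (f(g, U) = (U + g) + 153 = 153 + U + g)
(f(T, -110) - (-27*(-31))*(-27))/D(12, K) = ((153 - 110 + 10) - (-27*(-31))*(-27))/(1/(142 + 287)) = (53 - 837*(-27))/(1/429) = (53 - 1*(-22599))/(1/429) = (53 + 22599)*429 = 22652*429 = 9717708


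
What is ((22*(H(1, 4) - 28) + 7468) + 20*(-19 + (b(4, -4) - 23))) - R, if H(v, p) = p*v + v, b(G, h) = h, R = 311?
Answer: 5731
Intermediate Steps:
H(v, p) = v + p*v
((22*(H(1, 4) - 28) + 7468) + 20*(-19 + (b(4, -4) - 23))) - R = ((22*(1*(1 + 4) - 28) + 7468) + 20*(-19 + (-4 - 23))) - 1*311 = ((22*(1*5 - 28) + 7468) + 20*(-19 - 27)) - 311 = ((22*(5 - 28) + 7468) + 20*(-46)) - 311 = ((22*(-23) + 7468) - 920) - 311 = ((-506 + 7468) - 920) - 311 = (6962 - 920) - 311 = 6042 - 311 = 5731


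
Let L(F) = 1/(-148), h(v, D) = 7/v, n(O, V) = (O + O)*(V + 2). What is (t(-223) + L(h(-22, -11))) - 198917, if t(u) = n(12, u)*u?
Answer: 145613499/148 ≈ 9.8388e+5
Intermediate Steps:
n(O, V) = 2*O*(2 + V) (n(O, V) = (2*O)*(2 + V) = 2*O*(2 + V))
t(u) = u*(48 + 24*u) (t(u) = (2*12*(2 + u))*u = (48 + 24*u)*u = u*(48 + 24*u))
L(F) = -1/148
(t(-223) + L(h(-22, -11))) - 198917 = (24*(-223)*(2 - 223) - 1/148) - 198917 = (24*(-223)*(-221) - 1/148) - 198917 = (1182792 - 1/148) - 198917 = 175053215/148 - 198917 = 145613499/148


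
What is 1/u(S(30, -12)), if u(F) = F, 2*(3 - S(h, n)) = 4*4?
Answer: -1/5 ≈ -0.20000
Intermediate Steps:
S(h, n) = -5 (S(h, n) = 3 - 2*4 = 3 - 1/2*16 = 3 - 8 = -5)
1/u(S(30, -12)) = 1/(-5) = -1/5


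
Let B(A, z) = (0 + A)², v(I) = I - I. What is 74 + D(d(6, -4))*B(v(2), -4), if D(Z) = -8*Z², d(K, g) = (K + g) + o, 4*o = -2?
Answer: 74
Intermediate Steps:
o = -½ (o = (¼)*(-2) = -½ ≈ -0.50000)
v(I) = 0
d(K, g) = -½ + K + g (d(K, g) = (K + g) - ½ = -½ + K + g)
B(A, z) = A²
74 + D(d(6, -4))*B(v(2), -4) = 74 - 8*(-½ + 6 - 4)²*0² = 74 - 8*(3/2)²*0 = 74 - 8*9/4*0 = 74 - 18*0 = 74 + 0 = 74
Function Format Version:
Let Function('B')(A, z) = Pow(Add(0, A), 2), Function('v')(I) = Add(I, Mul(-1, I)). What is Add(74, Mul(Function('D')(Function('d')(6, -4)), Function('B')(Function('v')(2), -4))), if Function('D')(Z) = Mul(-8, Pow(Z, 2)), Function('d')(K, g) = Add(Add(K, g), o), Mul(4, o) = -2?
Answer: 74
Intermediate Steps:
o = Rational(-1, 2) (o = Mul(Rational(1, 4), -2) = Rational(-1, 2) ≈ -0.50000)
Function('v')(I) = 0
Function('d')(K, g) = Add(Rational(-1, 2), K, g) (Function('d')(K, g) = Add(Add(K, g), Rational(-1, 2)) = Add(Rational(-1, 2), K, g))
Function('B')(A, z) = Pow(A, 2)
Add(74, Mul(Function('D')(Function('d')(6, -4)), Function('B')(Function('v')(2), -4))) = Add(74, Mul(Mul(-8, Pow(Add(Rational(-1, 2), 6, -4), 2)), Pow(0, 2))) = Add(74, Mul(Mul(-8, Pow(Rational(3, 2), 2)), 0)) = Add(74, Mul(Mul(-8, Rational(9, 4)), 0)) = Add(74, Mul(-18, 0)) = Add(74, 0) = 74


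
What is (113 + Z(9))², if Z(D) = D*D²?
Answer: 708964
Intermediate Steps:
Z(D) = D³
(113 + Z(9))² = (113 + 9³)² = (113 + 729)² = 842² = 708964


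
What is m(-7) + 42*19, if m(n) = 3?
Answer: 801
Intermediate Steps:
m(-7) + 42*19 = 3 + 42*19 = 3 + 798 = 801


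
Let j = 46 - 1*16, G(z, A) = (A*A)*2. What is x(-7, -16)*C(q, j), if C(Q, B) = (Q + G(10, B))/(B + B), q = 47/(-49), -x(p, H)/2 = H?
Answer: 705224/735 ≈ 959.49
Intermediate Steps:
x(p, H) = -2*H
G(z, A) = 2*A² (G(z, A) = A²*2 = 2*A²)
j = 30 (j = 46 - 16 = 30)
q = -47/49 (q = 47*(-1/49) = -47/49 ≈ -0.95918)
C(Q, B) = (Q + 2*B²)/(2*B) (C(Q, B) = (Q + 2*B²)/(B + B) = (Q + 2*B²)/((2*B)) = (Q + 2*B²)*(1/(2*B)) = (Q + 2*B²)/(2*B))
x(-7, -16)*C(q, j) = (-2*(-16))*(30 + (½)*(-47/49)/30) = 32*(30 + (½)*(-47/49)*(1/30)) = 32*(30 - 47/2940) = 32*(88153/2940) = 705224/735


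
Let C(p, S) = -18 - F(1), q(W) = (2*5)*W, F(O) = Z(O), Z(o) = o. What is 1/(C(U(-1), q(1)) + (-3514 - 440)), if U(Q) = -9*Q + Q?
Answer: -1/3973 ≈ -0.00025170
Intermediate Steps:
F(O) = O
U(Q) = -8*Q
q(W) = 10*W
C(p, S) = -19 (C(p, S) = -18 - 1*1 = -18 - 1 = -19)
1/(C(U(-1), q(1)) + (-3514 - 440)) = 1/(-19 + (-3514 - 440)) = 1/(-19 - 3954) = 1/(-3973) = -1/3973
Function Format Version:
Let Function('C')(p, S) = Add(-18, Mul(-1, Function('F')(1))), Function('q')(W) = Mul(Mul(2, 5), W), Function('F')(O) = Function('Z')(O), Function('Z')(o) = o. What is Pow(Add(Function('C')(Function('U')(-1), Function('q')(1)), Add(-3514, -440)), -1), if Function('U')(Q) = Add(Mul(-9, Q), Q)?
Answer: Rational(-1, 3973) ≈ -0.00025170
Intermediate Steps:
Function('F')(O) = O
Function('U')(Q) = Mul(-8, Q)
Function('q')(W) = Mul(10, W)
Function('C')(p, S) = -19 (Function('C')(p, S) = Add(-18, Mul(-1, 1)) = Add(-18, -1) = -19)
Pow(Add(Function('C')(Function('U')(-1), Function('q')(1)), Add(-3514, -440)), -1) = Pow(Add(-19, Add(-3514, -440)), -1) = Pow(Add(-19, -3954), -1) = Pow(-3973, -1) = Rational(-1, 3973)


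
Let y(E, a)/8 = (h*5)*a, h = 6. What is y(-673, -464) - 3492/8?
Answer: -223593/2 ≈ -1.1180e+5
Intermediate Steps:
y(E, a) = 240*a (y(E, a) = 8*((6*5)*a) = 8*(30*a) = 240*a)
y(-673, -464) - 3492/8 = 240*(-464) - 3492/8 = -111360 - 3492/8 = -111360 - 1*873/2 = -111360 - 873/2 = -223593/2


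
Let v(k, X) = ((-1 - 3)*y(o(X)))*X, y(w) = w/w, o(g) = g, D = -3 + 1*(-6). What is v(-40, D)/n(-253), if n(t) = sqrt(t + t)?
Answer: -18*I*sqrt(506)/253 ≈ -1.6004*I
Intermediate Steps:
D = -9 (D = -3 - 6 = -9)
n(t) = sqrt(2)*sqrt(t) (n(t) = sqrt(2*t) = sqrt(2)*sqrt(t))
y(w) = 1
v(k, X) = -4*X (v(k, X) = ((-1 - 3)*1)*X = (-4*1)*X = -4*X)
v(-40, D)/n(-253) = (-4*(-9))/((sqrt(2)*sqrt(-253))) = 36/((sqrt(2)*(I*sqrt(253)))) = 36/((I*sqrt(506))) = 36*(-I*sqrt(506)/506) = -18*I*sqrt(506)/253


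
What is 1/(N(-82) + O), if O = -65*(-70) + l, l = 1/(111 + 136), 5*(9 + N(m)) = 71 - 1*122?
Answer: 1235/5595543 ≈ 0.00022071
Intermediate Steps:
N(m) = -96/5 (N(m) = -9 + (71 - 1*122)/5 = -9 + (71 - 122)/5 = -9 + (⅕)*(-51) = -9 - 51/5 = -96/5)
l = 1/247 ≈ 0.0040486
O = 1123851/247 (O = -65*(-70) + 1/247 = 4550 + 1/247 = 1123851/247 ≈ 4550.0)
1/(N(-82) + O) = 1/(-96/5 + 1123851/247) = 1/(5595543/1235) = 1235/5595543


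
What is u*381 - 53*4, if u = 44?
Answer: 16552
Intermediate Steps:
u*381 - 53*4 = 44*381 - 53*4 = 16764 - 212 = 16552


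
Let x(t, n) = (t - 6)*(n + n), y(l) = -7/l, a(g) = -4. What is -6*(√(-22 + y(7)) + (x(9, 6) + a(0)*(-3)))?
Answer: -288 - 6*I*√23 ≈ -288.0 - 28.775*I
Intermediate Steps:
x(t, n) = 2*n*(-6 + t) (x(t, n) = (-6 + t)*(2*n) = 2*n*(-6 + t))
-6*(√(-22 + y(7)) + (x(9, 6) + a(0)*(-3))) = -6*(√(-22 - 7/7) + (2*6*(-6 + 9) - 4*(-3))) = -6*(√(-22 - 7*⅐) + (2*6*3 + 12)) = -6*(√(-22 - 1) + (36 + 12)) = -6*(√(-23) + 48) = -6*(I*√23 + 48) = -6*(48 + I*√23) = -288 - 6*I*√23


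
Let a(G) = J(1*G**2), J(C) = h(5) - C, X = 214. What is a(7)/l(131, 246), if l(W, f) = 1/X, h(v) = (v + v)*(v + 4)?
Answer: 8774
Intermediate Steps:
h(v) = 2*v*(4 + v) (h(v) = (2*v)*(4 + v) = 2*v*(4 + v))
l(W, f) = 1/214
J(C) = 90 - C (J(C) = 2*5*(4 + 5) - C = 2*5*9 - C = 90 - C)
a(G) = 90 - G**2
a(7)/l(131, 246) = (90 - 1*7**2)/(1/214) = (90 - 1*49)*214 = (90 - 49)*214 = 41*214 = 8774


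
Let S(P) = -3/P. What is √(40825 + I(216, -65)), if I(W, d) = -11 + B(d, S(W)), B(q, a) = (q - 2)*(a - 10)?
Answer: √5973830/12 ≈ 203.68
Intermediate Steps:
B(q, a) = (-10 + a)*(-2 + q) (B(q, a) = (-2 + q)*(-10 + a) = (-10 + a)*(-2 + q))
I(W, d) = 9 - 10*d + 6/W - 3*d/W (I(W, d) = -11 + (20 - 10*d - (-6)/W + (-3/W)*d) = -11 + (20 - 10*d + 6/W - 3*d/W) = 9 - 10*d + 6/W - 3*d/W)
√(40825 + I(216, -65)) = √(40825 + (6 - 3*(-65) + 216*(9 - 10*(-65)))/216) = √(40825 + (6 + 195 + 216*(9 + 650))/216) = √(40825 + (6 + 195 + 216*659)/216) = √(40825 + (6 + 195 + 142344)/216) = √(40825 + (1/216)*142545) = √(40825 + 47515/72) = √(2986915/72) = √5973830/12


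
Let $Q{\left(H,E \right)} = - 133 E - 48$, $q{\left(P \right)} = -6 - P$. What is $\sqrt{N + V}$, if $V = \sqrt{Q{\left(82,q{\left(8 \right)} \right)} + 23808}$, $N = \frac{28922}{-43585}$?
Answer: $\frac{\sqrt{-1260565370 + 1899652225 \sqrt{25622}}}{43585} \approx 12.626$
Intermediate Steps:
$N = - \frac{28922}{43585}$ ($N = 28922 \left(- \frac{1}{43585}\right) = - \frac{28922}{43585} \approx -0.66358$)
$Q{\left(H,E \right)} = -48 - 133 E$
$V = \sqrt{25622}$ ($V = \sqrt{\left(-48 - 133 \left(-6 - 8\right)\right) + 23808} = \sqrt{\left(-48 - -1862\right) + 23808} = \sqrt{\left(-48 + 1862\right) + 23808} = \sqrt{1814 + 23808} = \sqrt{25622} \approx 160.07$)
$\sqrt{N + V} = \sqrt{- \frac{28922}{43585} + \sqrt{25622}}$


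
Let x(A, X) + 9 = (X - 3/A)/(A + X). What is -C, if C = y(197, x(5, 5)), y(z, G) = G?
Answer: 214/25 ≈ 8.5600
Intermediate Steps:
x(A, X) = -9 + (X - 3/A)/(A + X)
C = -214/25 (C = (-3 - 9*5² - 8*5*5)/(5*(5 + 5)) = (⅕)*(-3 - 9*25 - 200)/10 = (⅕)*(⅒)*(-3 - 225 - 200) = (⅕)*(⅒)*(-428) = -214/25 ≈ -8.5600)
-C = -1*(-214/25) = 214/25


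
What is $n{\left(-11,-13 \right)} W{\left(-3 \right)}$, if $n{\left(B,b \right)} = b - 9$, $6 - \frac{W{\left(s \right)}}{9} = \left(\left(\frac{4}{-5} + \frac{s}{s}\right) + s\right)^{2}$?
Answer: $\frac{9108}{25} \approx 364.32$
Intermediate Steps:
$W{\left(s \right)} = 54 - 9 \left(\frac{1}{5} + s\right)^{2}$ ($W{\left(s \right)} = 54 - 9 \left(\left(\frac{4}{-5} + \frac{s}{s}\right) + s\right)^{2} = 54 - 9 \left(\left(4 \left(- \frac{1}{5}\right) + 1\right) + s\right)^{2} = 54 - 9 \left(\left(- \frac{4}{5} + 1\right) + s\right)^{2} = 54 - 9 \left(\frac{1}{5} + s\right)^{2}$)
$n{\left(B,b \right)} = -9 + b$
$n{\left(-11,-13 \right)} W{\left(-3 \right)} = \left(-9 - 13\right) \left(54 - \frac{9 \left(1 + 5 \left(-3\right)\right)^{2}}{25}\right) = - 22 \left(54 - \frac{9 \left(1 - 15\right)^{2}}{25}\right) = - 22 \left(54 - \frac{9 \left(-14\right)^{2}}{25}\right) = - 22 \left(54 - \frac{1764}{25}\right) = \left(-22\right) \left(- \frac{414}{25}\right) = \frac{9108}{25}$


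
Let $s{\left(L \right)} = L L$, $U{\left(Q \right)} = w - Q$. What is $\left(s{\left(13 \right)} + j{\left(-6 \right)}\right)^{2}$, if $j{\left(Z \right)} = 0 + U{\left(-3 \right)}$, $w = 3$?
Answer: $30625$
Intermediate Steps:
$U{\left(Q \right)} = 3 - Q$
$j{\left(Z \right)} = 6$ ($j{\left(Z \right)} = 0 + \left(3 - -3\right) = 0 + \left(3 + 3\right) = 0 + 6 = 6$)
$s{\left(L \right)} = L^{2}$
$\left(s{\left(13 \right)} + j{\left(-6 \right)}\right)^{2} = \left(13^{2} + 6\right)^{2} = \left(169 + 6\right)^{2} = 175^{2} = 30625$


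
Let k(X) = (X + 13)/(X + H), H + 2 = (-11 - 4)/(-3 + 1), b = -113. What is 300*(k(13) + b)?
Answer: -1238700/37 ≈ -33478.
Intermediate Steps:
H = 11/2 (H = -2 + (-11 - 4)/(-3 + 1) = -2 - 15/(-2) = -2 - 15*(-½) = -2 + 15/2 = 11/2 ≈ 5.5000)
k(X) = (13 + X)/(11/2 + X) (k(X) = (X + 13)/(X + 11/2) = (13 + X)/(11/2 + X))
300*(k(13) + b) = 300*(2*(13 + 13)/(11 + 2*13) - 113) = 300*(2*26/(11 + 26) - 113) = 300*(2*26/37 - 113) = 300*(2*(1/37)*26 - 113) = 300*(52/37 - 113) = 300*(-4129/37) = -1238700/37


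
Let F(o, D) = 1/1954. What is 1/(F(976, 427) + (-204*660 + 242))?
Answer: -1954/262613691 ≈ -7.4406e-6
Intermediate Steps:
F(o, D) = 1/1954
1/(F(976, 427) + (-204*660 + 242)) = 1/(1/1954 + (-204*660 + 242)) = 1/(1/1954 + (-134640 + 242)) = 1/(1/1954 - 134398) = 1/(-262613691/1954) = -1954/262613691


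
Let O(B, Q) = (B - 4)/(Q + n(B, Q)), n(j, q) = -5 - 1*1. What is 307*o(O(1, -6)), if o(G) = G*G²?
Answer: 307/64 ≈ 4.7969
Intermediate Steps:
n(j, q) = -6 (n(j, q) = -5 - 1 = -6)
O(B, Q) = (-4 + B)/(-6 + Q) (O(B, Q) = (B - 4)/(Q - 6) = (-4 + B)/(-6 + Q))
o(G) = G³
307*o(O(1, -6)) = 307*((-4 + 1)/(-6 - 6))³ = 307*(-3/(-12))³ = 307*(-1/12*(-3))³ = 307*(¼)³ = 307*(1/64) = 307/64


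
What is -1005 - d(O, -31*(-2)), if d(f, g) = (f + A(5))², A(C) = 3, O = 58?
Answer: -4726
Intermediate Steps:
d(f, g) = (3 + f)² (d(f, g) = (f + 3)² = (3 + f)²)
-1005 - d(O, -31*(-2)) = -1005 - (3 + 58)² = -1005 - 1*61² = -1005 - 1*3721 = -1005 - 3721 = -4726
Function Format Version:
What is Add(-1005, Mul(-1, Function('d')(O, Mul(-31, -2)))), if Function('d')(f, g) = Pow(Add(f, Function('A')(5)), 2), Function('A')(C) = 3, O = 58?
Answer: -4726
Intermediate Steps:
Function('d')(f, g) = Pow(Add(3, f), 2) (Function('d')(f, g) = Pow(Add(f, 3), 2) = Pow(Add(3, f), 2))
Add(-1005, Mul(-1, Function('d')(O, Mul(-31, -2)))) = Add(-1005, Mul(-1, Pow(Add(3, 58), 2))) = Add(-1005, Mul(-1, Pow(61, 2))) = Add(-1005, Mul(-1, 3721)) = Add(-1005, -3721) = -4726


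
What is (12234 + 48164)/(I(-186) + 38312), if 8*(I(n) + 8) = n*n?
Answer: 120796/85257 ≈ 1.4168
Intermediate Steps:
I(n) = -8 + n**2/8 (I(n) = -8 + (n*n)/8 = -8 + n**2/8)
(12234 + 48164)/(I(-186) + 38312) = (12234 + 48164)/((-8 + (1/8)*(-186)**2) + 38312) = 60398/((-8 + (1/8)*34596) + 38312) = 60398/((-8 + 8649/2) + 38312) = 60398/(8633/2 + 38312) = 60398/(85257/2) = 60398*(2/85257) = 120796/85257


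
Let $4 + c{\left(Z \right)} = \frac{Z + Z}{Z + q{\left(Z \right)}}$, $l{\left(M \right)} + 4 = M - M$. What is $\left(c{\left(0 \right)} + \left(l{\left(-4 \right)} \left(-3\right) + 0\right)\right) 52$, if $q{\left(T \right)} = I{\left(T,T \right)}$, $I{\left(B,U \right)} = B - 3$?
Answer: $416$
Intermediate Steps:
$I{\left(B,U \right)} = -3 + B$
$l{\left(M \right)} = -4$ ($l{\left(M \right)} = -4 + \left(M - M\right) = -4 + 0 = -4$)
$q{\left(T \right)} = -3 + T$
$c{\left(Z \right)} = -4 + \frac{2 Z}{-3 + 2 Z}$ ($c{\left(Z \right)} = -4 + \frac{Z + Z}{Z + \left(-3 + Z\right)} = -4 + \frac{2 Z}{-3 + 2 Z}$)
$\left(c{\left(0 \right)} + \left(l{\left(-4 \right)} \left(-3\right) + 0\right)\right) 52 = \left(\frac{6 \left(2 - 0\right)}{-3 + 2 \cdot 0} + \left(\left(-4\right) \left(-3\right) + 0\right)\right) 52 = \left(\frac{6 \left(2 + 0\right)}{-3 + 0} + \left(12 + 0\right)\right) 52 = \left(6 \frac{1}{-3} \cdot 2 + 12\right) 52 = \left(6 \left(- \frac{1}{3}\right) 2 + 12\right) 52 = \left(-4 + 12\right) 52 = 8 \cdot 52 = 416$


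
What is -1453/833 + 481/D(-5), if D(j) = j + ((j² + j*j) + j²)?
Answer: 42709/8330 ≈ 5.1271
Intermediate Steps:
D(j) = j + 3*j² (D(j) = j + ((j² + j²) + j²) = j + (2*j² + j²) = j + 3*j²)
-1453/833 + 481/D(-5) = -1453/833 + 481/((-5*(1 + 3*(-5)))) = -1453*1/833 + 481/((-5*(1 - 15))) = -1453/833 + 481/((-5*(-14))) = -1453/833 + 481/70 = 42709/8330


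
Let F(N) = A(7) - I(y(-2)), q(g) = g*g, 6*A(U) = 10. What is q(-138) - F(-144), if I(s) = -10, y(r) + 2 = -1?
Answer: 57097/3 ≈ 19032.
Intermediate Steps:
A(U) = 5/3 (A(U) = (⅙)*10 = 5/3)
y(r) = -3 (y(r) = -2 - 1 = -3)
q(g) = g²
F(N) = 35/3 (F(N) = 5/3 - 1*(-10) = 5/3 + 10 = 35/3)
q(-138) - F(-144) = (-138)² - 1*35/3 = 19044 - 35/3 = 57097/3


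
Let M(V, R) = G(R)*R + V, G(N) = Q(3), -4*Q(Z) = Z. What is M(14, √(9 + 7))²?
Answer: 121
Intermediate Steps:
Q(Z) = -Z/4
G(N) = -¾ (G(N) = -¼*3 = -¾)
M(V, R) = V - 3*R/4 (M(V, R) = -3*R/4 + V = V - 3*R/4)
M(14, √(9 + 7))² = (14 - 3*√(9 + 7)/4)² = (14 - 3*√16/4)² = (14 - ¾*4)² = (14 - 3)² = 11² = 121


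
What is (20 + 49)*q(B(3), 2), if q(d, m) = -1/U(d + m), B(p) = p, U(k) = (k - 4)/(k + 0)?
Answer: -345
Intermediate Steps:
U(k) = (-4 + k)/k
q(d, m) = -(d + m)/(-4 + d + m) (q(d, m) = -1/((-4 + (d + m))/(d + m)) = -1/((-4 + d + m)/(d + m)) = -(d + m)/(-4 + d + m))
(20 + 49)*q(B(3), 2) = (20 + 49)*((-1*3 - 1*2)/(-4 + 3 + 2)) = 69*((-3 - 2)/1) = 69*(1*(-5)) = 69*(-5) = -345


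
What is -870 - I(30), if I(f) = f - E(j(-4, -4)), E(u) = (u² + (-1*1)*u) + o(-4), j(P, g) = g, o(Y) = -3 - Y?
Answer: -879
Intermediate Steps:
E(u) = 1 + u² - u (E(u) = (u² + (-1*1)*u) + (-3 - 1*(-4)) = (u² - u) + (-3 + 4) = (u² - u) + 1 = 1 + u² - u)
I(f) = -21 + f (I(f) = f - (1 + (-4)² - 1*(-4)) = f - (1 + 16 + 4) = f - 1*21 = f - 21 = -21 + f)
-870 - I(30) = -870 - (-21 + 30) = -870 - 1*9 = -870 - 9 = -879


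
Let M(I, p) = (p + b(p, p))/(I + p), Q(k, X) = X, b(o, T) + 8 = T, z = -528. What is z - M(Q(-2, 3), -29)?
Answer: -6897/13 ≈ -530.54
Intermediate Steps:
b(o, T) = -8 + T
M(I, p) = (-8 + 2*p)/(I + p) (M(I, p) = (p + (-8 + p))/(I + p) = (-8 + 2*p)/(I + p))
z - M(Q(-2, 3), -29) = -528 - 2*(-4 - 29)/(3 - 29) = -528 - 2*(-33)/(-26) = -528 - 2*(-1)*(-33)/26 = -528 - 1*33/13 = -528 - 33/13 = -6897/13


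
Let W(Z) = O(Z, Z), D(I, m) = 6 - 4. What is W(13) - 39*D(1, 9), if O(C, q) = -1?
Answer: -79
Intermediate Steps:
D(I, m) = 2
W(Z) = -1
W(13) - 39*D(1, 9) = -1 - 39*2 = -1 - 78 = -79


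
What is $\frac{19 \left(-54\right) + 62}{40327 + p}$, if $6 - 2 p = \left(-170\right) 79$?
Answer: $- \frac{964}{47045} \approx -0.020491$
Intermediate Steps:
$p = 6718$ ($p = 3 - \frac{\left(-170\right) 79}{2} = 3 - -6715 = 3 + 6715 = 6718$)
$\frac{19 \left(-54\right) + 62}{40327 + p} = \frac{19 \left(-54\right) + 62}{40327 + 6718} = \frac{-1026 + 62}{47045} = \left(-964\right) \frac{1}{47045} = - \frac{964}{47045}$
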